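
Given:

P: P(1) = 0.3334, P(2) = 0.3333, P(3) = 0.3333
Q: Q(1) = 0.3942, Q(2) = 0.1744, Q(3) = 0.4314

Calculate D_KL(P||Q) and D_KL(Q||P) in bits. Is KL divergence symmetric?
D_KL(P||Q) = 0.1068 bits, D_KL(Q||P) = 0.0929 bits. No, KL divergence is not symmetric.

D_KL(P||Q) = Σ P(x) log₂(P(x)/Q(x))

Computing term by term:
  P(1)·log₂(P(1)/Q(1)) = 0.3334·log₂(0.3334/0.3942) = -0.08057
  P(2)·log₂(P(2)/Q(2)) = 0.3333·log₂(0.3333/0.1744) = 0.31144
  P(3)·log₂(P(3)/Q(3)) = 0.3333·log₂(0.3333/0.4314) = -0.12406

D_KL(P||Q) = -0.08057 + 0.31144 - 0.12406 = 0.10681 ≈ 0.1068 bits

D_KL(Q||P) = Σ Q(x) log₂(Q(x)/P(x))

Computing term by term:
  Q(1)·log₂(Q(1)/P(1)) = 0.3942·log₂(0.3942/0.3334) = 0.09527
  Q(2)·log₂(Q(2)/P(2)) = 0.1744·log₂(0.1744/0.3333) = -0.16296
  Q(3)·log₂(Q(3)/P(3)) = 0.4314·log₂(0.4314/0.3333) = 0.16057

D_KL(Q||P) = 0.09527 - 0.16296 + 0.16057 = 0.09288 ≈ 0.0929 bits

These are NOT equal (difference: 0.0139 bits). KL divergence is asymmetric: D_KL(P||Q) ≠ D_KL(Q||P) in general.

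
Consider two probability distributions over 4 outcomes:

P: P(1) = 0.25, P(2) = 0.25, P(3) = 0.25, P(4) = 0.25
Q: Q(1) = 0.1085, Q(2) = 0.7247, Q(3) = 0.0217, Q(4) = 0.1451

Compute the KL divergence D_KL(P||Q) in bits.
0.9950 bits

D_KL(P||Q) = Σ P(x) log₂(P(x)/Q(x))

Computing term by term:
  P(1)·log₂(P(1)/Q(1)) = 0.25·log₂(0.25/0.1085) = 0.30106
  P(2)·log₂(P(2)/Q(2)) = 0.25·log₂(0.25/0.7247) = -0.38386
  P(3)·log₂(P(3)/Q(3)) = 0.25·log₂(0.25/0.0217) = 0.88154
  P(4)·log₂(P(4)/Q(4)) = 0.25·log₂(0.25/0.1451) = 0.19622

D_KL(P||Q) = 0.30106 - 0.38386 + 0.88154 + 0.19622 = 0.99496 ≈ 0.9950 bits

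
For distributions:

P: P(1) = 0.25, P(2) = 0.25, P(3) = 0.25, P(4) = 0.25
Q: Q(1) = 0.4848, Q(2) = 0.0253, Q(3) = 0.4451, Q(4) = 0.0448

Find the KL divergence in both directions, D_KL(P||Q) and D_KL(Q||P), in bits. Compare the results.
D_KL(P||Q) = 0.9994 bits, D_KL(Q||P) = 0.6389 bits. D_KL(P||Q) is larger than D_KL(Q||P) by 0.3605 bits; the two directions differ.

D_KL(P||Q) = Σ P(x) log₂(P(x)/Q(x))

Computing term by term:
  P(1)·log₂(P(1)/Q(1)) = 0.25·log₂(0.25/0.4848) = -0.23887
  P(2)·log₂(P(2)/Q(2)) = 0.25·log₂(0.25/0.0253) = 0.82618
  P(3)·log₂(P(3)/Q(3)) = 0.25·log₂(0.25/0.4451) = -0.20805
  P(4)·log₂(P(4)/Q(4)) = 0.25·log₂(0.25/0.0448) = 0.62009

D_KL(P||Q) = -0.23887 + 0.82618 - 0.20805 + 0.62009 = 0.99935 ≈ 0.9994 bits

D_KL(Q||P) = Σ Q(x) log₂(Q(x)/P(x))

Computing term by term:
  Q(1)·log₂(Q(1)/P(1)) = 0.4848·log₂(0.4848/0.25) = 0.46321
  Q(2)·log₂(Q(2)/P(2)) = 0.0253·log₂(0.0253/0.25) = -0.08361
  Q(3)·log₂(Q(3)/P(3)) = 0.4451·log₂(0.4451/0.25) = 0.37041
  Q(4)·log₂(Q(4)/P(4)) = 0.0448·log₂(0.0448/0.25) = -0.11112

D_KL(Q||P) = 0.46321 - 0.08361 + 0.37041 - 0.11112 = 0.63889 ≈ 0.6389 bits

These are NOT equal (difference: 0.3605 bits). KL divergence is asymmetric: D_KL(P||Q) ≠ D_KL(Q||P) in general.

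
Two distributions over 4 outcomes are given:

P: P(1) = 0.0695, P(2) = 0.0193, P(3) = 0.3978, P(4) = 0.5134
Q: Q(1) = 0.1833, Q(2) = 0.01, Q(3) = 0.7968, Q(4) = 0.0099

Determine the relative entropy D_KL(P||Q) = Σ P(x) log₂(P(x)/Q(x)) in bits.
2.4470 bits

D_KL(P||Q) = Σ P(x) log₂(P(x)/Q(x))

Computing term by term:
  P(1)·log₂(P(1)/Q(1)) = 0.0695·log₂(0.0695/0.1833) = -0.09724
  P(2)·log₂(P(2)/Q(2)) = 0.0193·log₂(0.0193/0.01) = 0.01831
  P(3)·log₂(P(3)/Q(3)) = 0.3978·log₂(0.3978/0.7968) = -0.39866
  P(4)·log₂(P(4)/Q(4)) = 0.5134·log₂(0.5134/0.0099) = 2.92459

D_KL(P||Q) = -0.09724 + 0.01831 - 0.39866 + 2.92459 = 2.44700 ≈ 2.4470 bits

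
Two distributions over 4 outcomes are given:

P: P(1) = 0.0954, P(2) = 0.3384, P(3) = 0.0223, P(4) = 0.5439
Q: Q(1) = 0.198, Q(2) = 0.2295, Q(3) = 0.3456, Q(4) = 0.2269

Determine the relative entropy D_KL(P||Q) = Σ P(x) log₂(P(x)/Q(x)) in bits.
0.6869 bits

D_KL(P||Q) = Σ P(x) log₂(P(x)/Q(x))

Computing term by term:
  P(1)·log₂(P(1)/Q(1)) = 0.0954·log₂(0.0954/0.198) = -0.10050
  P(2)·log₂(P(2)/Q(2)) = 0.3384·log₂(0.3384/0.2295) = 0.18958
  P(3)·log₂(P(3)/Q(3)) = 0.0223·log₂(0.0223/0.3456) = -0.08817
  P(4)·log₂(P(4)/Q(4)) = 0.5439·log₂(0.5439/0.2269) = 0.68601

D_KL(P||Q) = -0.10050 + 0.18958 - 0.08817 + 0.68601 = 0.68692 ≈ 0.6869 bits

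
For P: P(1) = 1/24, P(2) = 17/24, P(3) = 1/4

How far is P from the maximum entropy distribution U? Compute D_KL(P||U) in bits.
0.5415 bits

U(i) = 1/3 for all i

D_KL(P||U) = Σ P(x) log₂(P(x) / (1/3))
           = Σ P(x) log₂(P(x)) + log₂(3)
           = log₂(3) - H(P)

H(P) = -Σ P(x) log₂(P(x)):
  -P(1)·log₂(P(1)) = -(1/24)·log₂(1/24) = 0.19104
  -P(2)·log₂(P(2)) = -(17/24)·log₂(17/24) = 0.35240
  -P(3)·log₂(P(3)) = -(1/4)·log₂(1/4) = 0.50000
H(P) = 0.19104 + 0.35240 + 0.50000 = 1.04344 bits

log₂(3) = 1.58496 bits

D_KL(P||U) = 1.58496 - 1.04344 = 0.54152 ≈ 0.5415 bits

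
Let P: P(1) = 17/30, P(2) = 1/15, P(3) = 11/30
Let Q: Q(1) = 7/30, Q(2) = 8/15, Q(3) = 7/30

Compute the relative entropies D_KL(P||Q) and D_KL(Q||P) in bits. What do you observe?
D_KL(P||Q) = 0.7645 bits, D_KL(Q||P) = 1.1492 bits. The two directions give different values (D_KL(Q||P) exceeds D_KL(P||Q) by 0.3847 bits): KL divergence is asymmetric.

D_KL(P||Q) = Σ P(x) log₂(P(x)/Q(x))

Computing term by term:
  P(1)·log₂(P(1)/Q(1)) = (17/30)·log₂((17/30)/(7/30)) = 0.72539
  P(2)·log₂(P(2)/Q(2)) = (1/15)·log₂((1/15)/(8/15)) = -0.20000
  P(3)·log₂(P(3)/Q(3)) = (11/30)·log₂((11/30)/(7/30)) = 0.23909

D_KL(P||Q) = 0.72539 - 0.20000 + 0.23909 = 0.76448 ≈ 0.7645 bits

D_KL(Q||P) = Σ Q(x) log₂(Q(x)/P(x))

Computing term by term:
  Q(1)·log₂(Q(1)/P(1)) = (7/30)·log₂((7/30)/(17/30)) = -0.29869
  Q(2)·log₂(Q(2)/P(2)) = (8/15)·log₂((8/15)/(1/15)) = 1.60000
  Q(3)·log₂(Q(3)/P(3)) = (7/30)·log₂((7/30)/(11/30)) = -0.15215

D_KL(Q||P) = -0.29869 + 1.60000 - 0.15215 = 1.14916 ≈ 1.1492 bits

These are NOT equal (difference: 0.3847 bits). KL divergence is asymmetric: D_KL(P||Q) ≠ D_KL(Q||P) in general.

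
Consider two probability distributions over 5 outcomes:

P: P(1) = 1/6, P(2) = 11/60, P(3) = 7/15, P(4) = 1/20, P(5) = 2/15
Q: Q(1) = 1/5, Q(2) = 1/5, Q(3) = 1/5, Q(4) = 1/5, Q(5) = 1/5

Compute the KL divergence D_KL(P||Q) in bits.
0.3256 bits

D_KL(P||Q) = Σ P(x) log₂(P(x)/Q(x))

Computing term by term:
  P(1)·log₂(P(1)/Q(1)) = (1/6)·log₂((1/6)/(1/5)) = -0.04384
  P(2)·log₂(P(2)/Q(2)) = (11/60)·log₂((11/60)/(1/5)) = -0.02301
  P(3)·log₂(P(3)/Q(3)) = (7/15)·log₂((7/15)/(1/5)) = 0.57045
  P(4)·log₂(P(4)/Q(4)) = (1/20)·log₂((1/20)/(1/5)) = -0.10000
  P(5)·log₂(P(5)/Q(5)) = (2/15)·log₂((2/15)/(1/5)) = -0.07800

D_KL(P||Q) = -0.04384 - 0.02301 + 0.57045 - 0.10000 - 0.07800 = 0.32560 ≈ 0.3256 bits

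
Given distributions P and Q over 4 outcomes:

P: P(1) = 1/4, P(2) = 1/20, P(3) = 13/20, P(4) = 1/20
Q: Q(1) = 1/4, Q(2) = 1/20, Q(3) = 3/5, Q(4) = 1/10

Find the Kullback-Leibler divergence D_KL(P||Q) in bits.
0.0251 bits

D_KL(P||Q) = Σ P(x) log₂(P(x)/Q(x))

Computing term by term:
  P(1)·log₂(P(1)/Q(1)) = (1/4)·log₂((1/4)/(1/4)) = 0.00000
  P(2)·log₂(P(2)/Q(2)) = (1/20)·log₂((1/20)/(1/20)) = 0.00000
  P(3)·log₂(P(3)/Q(3)) = (13/20)·log₂((13/20)/(3/5)) = 0.07506
  P(4)·log₂(P(4)/Q(4)) = (1/20)·log₂((1/20)/(1/10)) = -0.05000

D_KL(P||Q) = 0.00000 + 0.00000 + 0.07506 - 0.05000 = 0.02506 ≈ 0.0251 bits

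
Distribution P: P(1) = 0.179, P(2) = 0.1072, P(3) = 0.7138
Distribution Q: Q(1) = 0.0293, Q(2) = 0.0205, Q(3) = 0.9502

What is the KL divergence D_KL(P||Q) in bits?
0.4286 bits

D_KL(P||Q) = Σ P(x) log₂(P(x)/Q(x))

Computing term by term:
  P(1)·log₂(P(1)/Q(1)) = 0.179·log₂(0.179/0.0293) = 0.46737
  P(2)·log₂(P(2)/Q(2)) = 0.1072·log₂(0.1072/0.0205) = 0.25584
  P(3)·log₂(P(3)/Q(3)) = 0.7138·log₂(0.7138/0.9502) = -0.29459

D_KL(P||Q) = 0.46737 + 0.25584 - 0.29459 = 0.42862 ≈ 0.4286 bits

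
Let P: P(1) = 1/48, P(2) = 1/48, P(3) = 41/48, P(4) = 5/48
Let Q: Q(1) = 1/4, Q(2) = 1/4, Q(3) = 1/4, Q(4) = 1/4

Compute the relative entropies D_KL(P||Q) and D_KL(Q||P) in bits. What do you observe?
D_KL(P||Q) = 1.2331 bits, D_KL(Q||P) = 1.6651 bits. The two directions give different values (D_KL(Q||P) exceeds D_KL(P||Q) by 0.4320 bits): KL divergence is asymmetric.

D_KL(P||Q) = Σ P(x) log₂(P(x)/Q(x))

Computing term by term:
  P(1)·log₂(P(1)/Q(1)) = (1/48)·log₂((1/48)/(1/4)) = -0.07469
  P(2)·log₂(P(2)/Q(2)) = (1/48)·log₂((1/48)/(1/4)) = -0.07469
  P(3)·log₂(P(3)/Q(3)) = (41/48)·log₂((41/48)/(1/4)) = 1.51409
  P(4)·log₂(P(4)/Q(4)) = (5/48)·log₂((5/48)/(1/4)) = -0.13157

D_KL(P||Q) = -0.07469 - 0.07469 + 1.51409 - 0.13157 = 1.23314 ≈ 1.2331 bits

D_KL(Q||P) = Σ Q(x) log₂(Q(x)/P(x))

Computing term by term:
  Q(1)·log₂(Q(1)/P(1)) = (1/4)·log₂((1/4)/(1/48)) = 0.89624
  Q(2)·log₂(Q(2)/P(2)) = (1/4)·log₂((1/4)/(1/48)) = 0.89624
  Q(3)·log₂(Q(3)/P(3)) = (1/4)·log₂((1/4)/(41/48)) = -0.44315
  Q(4)·log₂(Q(4)/P(4)) = (1/4)·log₂((1/4)/(5/48)) = 0.31576

D_KL(Q||P) = 0.89624 + 0.89624 - 0.44315 + 0.31576 = 1.66509 ≈ 1.6651 bits

These are NOT equal (difference: 0.4320 bits). KL divergence is asymmetric: D_KL(P||Q) ≠ D_KL(Q||P) in general.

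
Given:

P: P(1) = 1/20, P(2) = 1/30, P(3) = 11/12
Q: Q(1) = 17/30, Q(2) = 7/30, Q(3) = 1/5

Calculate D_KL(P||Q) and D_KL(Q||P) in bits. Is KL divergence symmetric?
D_KL(P||Q) = 1.7447 bits, D_KL(Q||P) = 2.2005 bits. No, KL divergence is not symmetric.

D_KL(P||Q) = Σ P(x) log₂(P(x)/Q(x))

Computing term by term:
  P(1)·log₂(P(1)/Q(1)) = (1/20)·log₂((1/20)/(17/30)) = -0.17513
  P(2)·log₂(P(2)/Q(2)) = (1/30)·log₂((1/30)/(7/30)) = -0.09358
  P(3)·log₂(P(3)/Q(3)) = (11/12)·log₂((11/12)/(1/5)) = 2.01336

D_KL(P||Q) = -0.17513 - 0.09358 + 2.01336 = 1.74465 ≈ 1.7447 bits

D_KL(Q||P) = Σ Q(x) log₂(Q(x)/P(x))

Computing term by term:
  Q(1)·log₂(Q(1)/P(1)) = (17/30)·log₂((17/30)/(1/20)) = 1.98475
  Q(2)·log₂(Q(2)/P(2)) = (7/30)·log₂((7/30)/(1/30)) = 0.65505
  Q(3)·log₂(Q(3)/P(3)) = (1/5)·log₂((1/5)/(11/12)) = -0.43928

D_KL(Q||P) = 1.98475 + 0.65505 - 0.43928 = 2.20052 ≈ 2.2005 bits

These are NOT equal (difference: 0.4558 bits). KL divergence is asymmetric: D_KL(P||Q) ≠ D_KL(Q||P) in general.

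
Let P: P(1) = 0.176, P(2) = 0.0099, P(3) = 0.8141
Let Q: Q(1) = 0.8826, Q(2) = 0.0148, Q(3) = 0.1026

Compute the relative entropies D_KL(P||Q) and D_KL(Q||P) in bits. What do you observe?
D_KL(P||Q) = 2.0175 bits, D_KL(Q||P) = 1.7551 bits. The two directions give different values (D_KL(P||Q) exceeds D_KL(Q||P) by 0.2624 bits): KL divergence is asymmetric.

D_KL(P||Q) = Σ P(x) log₂(P(x)/Q(x))

Computing term by term:
  P(1)·log₂(P(1)/Q(1)) = 0.176·log₂(0.176/0.8826) = -0.40941
  P(2)·log₂(P(2)/Q(2)) = 0.0099·log₂(0.0099/0.0148) = -0.00574
  P(3)·log₂(P(3)/Q(3)) = 0.8141·log₂(0.8141/0.1026) = 2.43267

D_KL(P||Q) = -0.40941 - 0.00574 + 2.43267 = 2.01752 ≈ 2.0175 bits

D_KL(Q||P) = Σ Q(x) log₂(Q(x)/P(x))

Computing term by term:
  Q(1)·log₂(Q(1)/P(1)) = 0.8826·log₂(0.8826/0.176) = 2.05309
  Q(2)·log₂(Q(2)/P(2)) = 0.0148·log₂(0.0148/0.0099) = 0.00859
  Q(3)·log₂(Q(3)/P(3)) = 0.1026·log₂(0.1026/0.8141) = -0.30659

D_KL(Q||P) = 2.05309 + 0.00859 - 0.30659 = 1.75509 ≈ 1.7551 bits

These are NOT equal (difference: 0.2624 bits). KL divergence is asymmetric: D_KL(P||Q) ≠ D_KL(Q||P) in general.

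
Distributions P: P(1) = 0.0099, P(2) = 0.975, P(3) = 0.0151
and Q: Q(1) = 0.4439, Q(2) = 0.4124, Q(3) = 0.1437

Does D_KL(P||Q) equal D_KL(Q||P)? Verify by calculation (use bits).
D_KL(P||Q) = 1.1069 bits, D_KL(Q||P) = 2.3907 bits. No — D_KL(P||Q) ≠ D_KL(Q||P) for this pair.

D_KL(P||Q) = Σ P(x) log₂(P(x)/Q(x))

Computing term by term:
  P(1)·log₂(P(1)/Q(1)) = 0.0099·log₂(0.0099/0.4439) = -0.05432
  P(2)·log₂(P(2)/Q(2)) = 0.975·log₂(0.975/0.4124) = 1.21032
  P(3)·log₂(P(3)/Q(3)) = 0.0151·log₂(0.0151/0.1437) = -0.04908

D_KL(P||Q) = -0.05432 + 1.21032 - 0.04908 = 1.10692 ≈ 1.1069 bits

D_KL(Q||P) = Σ Q(x) log₂(Q(x)/P(x))

Computing term by term:
  Q(1)·log₂(Q(1)/P(1)) = 0.4439·log₂(0.4439/0.0099) = 2.43553
  Q(2)·log₂(Q(2)/P(2)) = 0.4124·log₂(0.4124/0.975) = -0.51194
  Q(3)·log₂(Q(3)/P(3)) = 0.1437·log₂(0.1437/0.0151) = 0.46709

D_KL(Q||P) = 2.43553 - 0.51194 + 0.46709 = 2.39068 ≈ 2.3907 bits

These are NOT equal (difference: 1.2838 bits). KL divergence is asymmetric: D_KL(P||Q) ≠ D_KL(Q||P) in general.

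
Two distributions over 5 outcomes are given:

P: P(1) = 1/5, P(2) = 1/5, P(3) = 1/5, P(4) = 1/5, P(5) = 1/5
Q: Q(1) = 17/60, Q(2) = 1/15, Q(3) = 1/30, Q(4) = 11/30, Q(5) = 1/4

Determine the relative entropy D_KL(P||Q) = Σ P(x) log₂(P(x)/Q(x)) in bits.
0.4942 bits

D_KL(P||Q) = Σ P(x) log₂(P(x)/Q(x))

Computing term by term:
  P(1)·log₂(P(1)/Q(1)) = (1/5)·log₂((1/5)/(17/60)) = -0.10050
  P(2)·log₂(P(2)/Q(2)) = (1/5)·log₂((1/5)/(1/15)) = 0.31699
  P(3)·log₂(P(3)/Q(3)) = (1/5)·log₂((1/5)/(1/30)) = 0.51699
  P(4)·log₂(P(4)/Q(4)) = (1/5)·log₂((1/5)/(11/30)) = -0.17489
  P(5)·log₂(P(5)/Q(5)) = (1/5)·log₂((1/5)/(1/4)) = -0.06439

D_KL(P||Q) = -0.10050 + 0.31699 + 0.51699 - 0.17489 - 0.06439 = 0.49420 ≈ 0.4942 bits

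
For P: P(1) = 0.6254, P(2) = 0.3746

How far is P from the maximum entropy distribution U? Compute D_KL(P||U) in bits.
0.0459 bits

U(i) = 1/2 for all i

D_KL(P||U) = Σ P(x) log₂(P(x) / (1/2))
           = Σ P(x) log₂(P(x)) + log₂(2)
           = log₂(2) - H(P)

H(P) = -Σ P(x) log₂(P(x)):
  -P(1)·log₂(P(1)) = -(0.6254)·log₂(0.6254) = 0.42349
  -P(2)·log₂(P(2)) = -(0.3746)·log₂(0.3746) = 0.53065
H(P) = 0.42349 + 0.53065 = 0.95414 bits

log₂(2) = 1.00000 bits

D_KL(P||U) = 1.00000 - 0.95414 = 0.04586 ≈ 0.0459 bits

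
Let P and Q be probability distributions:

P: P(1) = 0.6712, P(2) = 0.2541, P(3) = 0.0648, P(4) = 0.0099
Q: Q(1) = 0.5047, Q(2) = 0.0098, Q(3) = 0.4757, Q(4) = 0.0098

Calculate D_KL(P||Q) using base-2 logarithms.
1.2832 bits

D_KL(P||Q) = Σ P(x) log₂(P(x)/Q(x))

Computing term by term:
  P(1)·log₂(P(1)/Q(1)) = 0.6712·log₂(0.6712/0.5047) = 0.27608
  P(2)·log₂(P(2)/Q(2)) = 0.2541·log₂(0.2541/0.0098) = 1.19337
  P(3)·log₂(P(3)/Q(3)) = 0.0648·log₂(0.0648/0.4757) = -0.18636
  P(4)·log₂(P(4)/Q(4)) = 0.0099·log₂(0.0099/0.0098) = 0.00015

D_KL(P||Q) = 0.27608 + 1.19337 - 0.18636 + 0.00015 = 1.28324 ≈ 1.2832 bits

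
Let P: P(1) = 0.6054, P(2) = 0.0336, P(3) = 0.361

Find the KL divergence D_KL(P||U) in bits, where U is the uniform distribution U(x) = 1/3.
0.4515 bits

U(i) = 1/3 for all i

D_KL(P||U) = Σ P(x) log₂(P(x) / (1/3))
           = Σ P(x) log₂(P(x)) + log₂(3)
           = log₂(3) - H(P)

H(P) = -Σ P(x) log₂(P(x)):
  -P(1)·log₂(P(1)) = -(0.6054)·log₂(0.6054) = 0.43833
  -P(2)·log₂(P(2)) = -(0.0336)·log₂(0.0336) = 0.16449
  -P(3)·log₂(P(3)) = -(0.361)·log₂(0.361) = 0.53064
H(P) = 0.43833 + 0.16449 + 0.53064 = 1.13346 bits

log₂(3) = 1.58496 bits

D_KL(P||U) = 1.58496 - 1.13346 = 0.45150 ≈ 0.4515 bits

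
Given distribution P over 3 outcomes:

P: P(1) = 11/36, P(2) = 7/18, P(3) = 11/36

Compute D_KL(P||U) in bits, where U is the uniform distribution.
0.0098 bits

U(i) = 1/3 for all i

D_KL(P||U) = Σ P(x) log₂(P(x) / (1/3))
           = Σ P(x) log₂(P(x)) + log₂(3)
           = log₂(3) - H(P)

H(P) = -Σ P(x) log₂(P(x)):
  -P(1)·log₂(P(1)) = -(11/36)·log₂(11/36) = 0.52265
  -P(2)·log₂(P(2)) = -(7/18)·log₂(7/18) = 0.52989
  -P(3)·log₂(P(3)) = -(11/36)·log₂(11/36) = 0.52265
H(P) = 0.52265 + 0.52989 + 0.52265 = 1.57519 bits

log₂(3) = 1.58496 bits

D_KL(P||U) = 1.58496 - 1.57519 = 0.00977 ≈ 0.0098 bits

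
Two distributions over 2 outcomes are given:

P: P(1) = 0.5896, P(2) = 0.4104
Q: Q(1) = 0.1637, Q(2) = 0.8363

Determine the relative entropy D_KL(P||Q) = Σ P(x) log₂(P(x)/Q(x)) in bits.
0.6685 bits

D_KL(P||Q) = Σ P(x) log₂(P(x)/Q(x))

Computing term by term:
  P(1)·log₂(P(1)/Q(1)) = 0.5896·log₂(0.5896/0.1637) = 1.08998
  P(2)·log₂(P(2)/Q(2)) = 0.4104·log₂(0.4104/0.8363) = -0.42148

D_KL(P||Q) = 1.08998 - 0.42148 = 0.66850 ≈ 0.6685 bits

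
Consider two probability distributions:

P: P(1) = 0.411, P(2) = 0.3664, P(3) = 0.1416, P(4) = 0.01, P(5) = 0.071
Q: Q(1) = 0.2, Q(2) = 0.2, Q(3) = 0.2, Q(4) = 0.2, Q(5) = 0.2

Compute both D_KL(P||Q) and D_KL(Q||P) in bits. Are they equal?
D_KL(P||Q) = 0.5273 bits, D_KL(Q||P) = 0.8803 bits. No, they are not equal.

D_KL(P||Q) = Σ P(x) log₂(P(x)/Q(x))

Computing term by term:
  P(1)·log₂(P(1)/Q(1)) = 0.411·log₂(0.411/0.2) = 0.42709
  P(2)·log₂(P(2)/Q(2)) = 0.3664·log₂(0.3664/0.2) = 0.32002
  P(3)·log₂(P(3)/Q(3)) = 0.1416·log₂(0.1416/0.2) = -0.07054
  P(4)·log₂(P(4)/Q(4)) = 0.01·log₂(0.01/0.2) = -0.04322
  P(5)·log₂(P(5)/Q(5)) = 0.071·log₂(0.071/0.2) = -0.10608

D_KL(P||Q) = 0.42709 + 0.32002 - 0.07054 - 0.04322 - 0.10608 = 0.52727 ≈ 0.5273 bits

D_KL(Q||P) = Σ Q(x) log₂(Q(x)/P(x))

Computing term by term:
  Q(1)·log₂(Q(1)/P(1)) = 0.2·log₂(0.2/0.411) = -0.20783
  Q(2)·log₂(Q(2)/P(2)) = 0.2·log₂(0.2/0.3664) = -0.17468
  Q(3)·log₂(Q(3)/P(3)) = 0.2·log₂(0.2/0.1416) = 0.09964
  Q(4)·log₂(Q(4)/P(4)) = 0.2·log₂(0.2/0.01) = 0.86439
  Q(5)·log₂(Q(5)/P(5)) = 0.2·log₂(0.2/0.071) = 0.29882

D_KL(Q||P) = -0.20783 - 0.17468 + 0.09964 + 0.86439 + 0.29882 = 0.88034 ≈ 0.8803 bits

These are NOT equal (difference: 0.3530 bits). KL divergence is asymmetric: D_KL(P||Q) ≠ D_KL(Q||P) in general.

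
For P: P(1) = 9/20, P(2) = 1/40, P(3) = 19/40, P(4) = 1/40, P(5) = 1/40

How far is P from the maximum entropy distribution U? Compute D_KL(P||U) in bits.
0.8942 bits

U(i) = 1/5 for all i

D_KL(P||U) = Σ P(x) log₂(P(x) / (1/5))
           = Σ P(x) log₂(P(x)) + log₂(5)
           = log₂(5) - H(P)

H(P) = -Σ P(x) log₂(P(x)):
  -P(1)·log₂(P(1)) = -(9/20)·log₂(9/20) = 0.51840
  -P(2)·log₂(P(2)) = -(1/40)·log₂(1/40) = 0.13305
  -P(3)·log₂(P(3)) = -(19/40)·log₂(19/40) = 0.51015
  -P(4)·log₂(P(4)) = -(1/40)·log₂(1/40) = 0.13305
  -P(5)·log₂(P(5)) = -(1/40)·log₂(1/40) = 0.13305
H(P) = 0.51840 + 0.13305 + 0.51015 + 0.13305 + 0.13305 = 1.42770 bits

log₂(5) = 2.32193 bits

D_KL(P||U) = 2.32193 - 1.42770 = 0.89423 ≈ 0.8942 bits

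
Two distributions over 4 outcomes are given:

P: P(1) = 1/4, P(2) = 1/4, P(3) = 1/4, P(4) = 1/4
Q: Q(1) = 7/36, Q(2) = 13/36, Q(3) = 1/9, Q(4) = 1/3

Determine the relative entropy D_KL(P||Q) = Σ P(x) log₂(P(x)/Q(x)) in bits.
0.1467 bits

D_KL(P||Q) = Σ P(x) log₂(P(x)/Q(x))

Computing term by term:
  P(1)·log₂(P(1)/Q(1)) = (1/4)·log₂((1/4)/(7/36)) = 0.09064
  P(2)·log₂(P(2)/Q(2)) = (1/4)·log₂((1/4)/(13/36)) = -0.13263
  P(3)·log₂(P(3)/Q(3)) = (1/4)·log₂((1/4)/(1/9)) = 0.29248
  P(4)·log₂(P(4)/Q(4)) = (1/4)·log₂((1/4)/(1/3)) = -0.10376

D_KL(P||Q) = 0.09064 - 0.13263 + 0.29248 - 0.10376 = 0.14673 ≈ 0.1467 bits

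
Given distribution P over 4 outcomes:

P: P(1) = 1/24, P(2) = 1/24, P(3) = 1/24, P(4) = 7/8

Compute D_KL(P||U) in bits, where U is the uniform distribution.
1.2583 bits

U(i) = 1/4 for all i

D_KL(P||U) = Σ P(x) log₂(P(x) / (1/4))
           = Σ P(x) log₂(P(x)) + log₂(4)
           = log₂(4) - H(P)

H(P) = -Σ P(x) log₂(P(x)):
  -P(1)·log₂(P(1)) = -(1/24)·log₂(1/24) = 0.19104
  -P(2)·log₂(P(2)) = -(1/24)·log₂(1/24) = 0.19104
  -P(3)·log₂(P(3)) = -(1/24)·log₂(1/24) = 0.19104
  -P(4)·log₂(P(4)) = -(7/8)·log₂(7/8) = 0.16856
H(P) = 0.19104 + 0.19104 + 0.19104 + 0.16856 = 0.74168 bits

log₂(4) = 2.00000 bits

D_KL(P||U) = 2.00000 - 0.74168 = 1.25832 ≈ 1.2583 bits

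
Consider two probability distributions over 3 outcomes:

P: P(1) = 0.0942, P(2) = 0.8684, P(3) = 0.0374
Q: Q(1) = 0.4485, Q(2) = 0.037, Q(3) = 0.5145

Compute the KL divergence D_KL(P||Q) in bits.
3.6001 bits

D_KL(P||Q) = Σ P(x) log₂(P(x)/Q(x))

Computing term by term:
  P(1)·log₂(P(1)/Q(1)) = 0.0942·log₂(0.0942/0.4485) = -0.21207
  P(2)·log₂(P(2)/Q(2)) = 0.8684·log₂(0.8684/0.037) = 3.95362
  P(3)·log₂(P(3)/Q(3)) = 0.0374·log₂(0.0374/0.5145) = -0.14145

D_KL(P||Q) = -0.21207 + 3.95362 - 0.14145 = 3.60010 ≈ 3.6001 bits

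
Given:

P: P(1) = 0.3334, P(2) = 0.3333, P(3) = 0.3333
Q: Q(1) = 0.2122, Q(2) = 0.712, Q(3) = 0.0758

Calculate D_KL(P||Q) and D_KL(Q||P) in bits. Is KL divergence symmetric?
D_KL(P||Q) = 0.5645 bits, D_KL(Q||P) = 0.4794 bits. No, KL divergence is not symmetric.

D_KL(P||Q) = Σ P(x) log₂(P(x)/Q(x))

Computing term by term:
  P(1)·log₂(P(1)/Q(1)) = 0.3334·log₂(0.3334/0.2122) = 0.21732
  P(2)·log₂(P(2)/Q(2)) = 0.3333·log₂(0.3333/0.712) = -0.36498
  P(3)·log₂(P(3)/Q(3)) = 0.3333·log₂(0.3333/0.0758) = 0.71211

D_KL(P||Q) = 0.21732 - 0.36498 + 0.71211 = 0.56445 ≈ 0.5645 bits

D_KL(Q||P) = Σ Q(x) log₂(Q(x)/P(x))

Computing term by term:
  Q(1)·log₂(Q(1)/P(1)) = 0.2122·log₂(0.2122/0.3334) = -0.13832
  Q(2)·log₂(Q(2)/P(2)) = 0.712·log₂(0.712/0.3333) = 0.77968
  Q(3)·log₂(Q(3)/P(3)) = 0.0758·log₂(0.0758/0.3333) = -0.16195

D_KL(Q||P) = -0.13832 + 0.77968 - 0.16195 = 0.47941 ≈ 0.4794 bits

These are NOT equal (difference: 0.0851 bits). KL divergence is asymmetric: D_KL(P||Q) ≠ D_KL(Q||P) in general.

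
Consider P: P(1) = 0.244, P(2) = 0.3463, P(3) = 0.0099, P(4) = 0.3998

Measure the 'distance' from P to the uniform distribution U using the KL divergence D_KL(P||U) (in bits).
0.3789 bits

U(i) = 1/4 for all i

D_KL(P||U) = Σ P(x) log₂(P(x) / (1/4))
           = Σ P(x) log₂(P(x)) + log₂(4)
           = log₂(4) - H(P)

H(P) = -Σ P(x) log₂(P(x)):
  -P(1)·log₂(P(1)) = -(0.244)·log₂(0.244) = 0.49655
  -P(2)·log₂(P(2)) = -(0.3463)·log₂(0.3463) = 0.52981
  -P(3)·log₂(P(3)) = -(0.0099)·log₂(0.0099) = 0.06592
  -P(4)·log₂(P(4)) = -(0.3998)·log₂(0.3998) = 0.52880
H(P) = 0.49655 + 0.52981 + 0.06592 + 0.52880 = 1.62108 bits

log₂(4) = 2.00000 bits

D_KL(P||U) = 2.00000 - 1.62108 = 0.37892 ≈ 0.3789 bits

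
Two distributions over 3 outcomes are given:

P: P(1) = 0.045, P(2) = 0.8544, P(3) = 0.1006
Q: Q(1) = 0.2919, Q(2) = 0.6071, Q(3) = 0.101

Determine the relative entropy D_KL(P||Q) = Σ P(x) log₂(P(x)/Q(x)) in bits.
0.2992 bits

D_KL(P||Q) = Σ P(x) log₂(P(x)/Q(x))

Computing term by term:
  P(1)·log₂(P(1)/Q(1)) = 0.045·log₂(0.045/0.2919) = -0.12139
  P(2)·log₂(P(2)/Q(2)) = 0.8544·log₂(0.8544/0.6071) = 0.42120
  P(3)·log₂(P(3)/Q(3)) = 0.1006·log₂(0.1006/0.101) = -0.00058

D_KL(P||Q) = -0.12139 + 0.42120 - 0.00058 = 0.29923 ≈ 0.2992 bits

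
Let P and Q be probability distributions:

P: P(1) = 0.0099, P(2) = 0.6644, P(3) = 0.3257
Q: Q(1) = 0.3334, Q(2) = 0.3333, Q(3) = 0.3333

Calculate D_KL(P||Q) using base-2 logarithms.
0.6002 bits

D_KL(P||Q) = Σ P(x) log₂(P(x)/Q(x))

Computing term by term:
  P(1)·log₂(P(1)/Q(1)) = 0.0099·log₂(0.0099/0.3334) = -0.05023
  P(2)·log₂(P(2)/Q(2)) = 0.6644·log₂(0.6644/0.3333) = 0.66123
  P(3)·log₂(P(3)/Q(3)) = 0.3257·log₂(0.3257/0.3333) = -0.01084

D_KL(P||Q) = -0.05023 + 0.66123 - 0.01084 = 0.60016 ≈ 0.6002 bits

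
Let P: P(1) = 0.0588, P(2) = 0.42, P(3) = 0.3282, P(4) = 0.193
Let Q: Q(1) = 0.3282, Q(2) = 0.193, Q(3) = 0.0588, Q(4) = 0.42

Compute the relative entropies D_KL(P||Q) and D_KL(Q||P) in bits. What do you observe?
D_KL(P||Q) = 0.9229 bits, D_KL(Q||P) = 0.9229 bits. The two directions give the same value here, because Q is a self-inverse relabeling of P; in general KL divergence is asymmetric.

D_KL(P||Q) = Σ P(x) log₂(P(x)/Q(x))

Computing term by term:
  P(1)·log₂(P(1)/Q(1)) = 0.0588·log₂(0.0588/0.3282) = -0.14586
  P(2)·log₂(P(2)/Q(2)) = 0.42·log₂(0.42/0.193) = 0.47115
  P(3)·log₂(P(3)/Q(3)) = 0.3282·log₂(0.3282/0.0588) = 0.81416
  P(4)·log₂(P(4)/Q(4)) = 0.193·log₂(0.193/0.42) = -0.21651

D_KL(P||Q) = -0.14586 + 0.47115 + 0.81416 - 0.21651 = 0.92294 ≈ 0.9229 bits

D_KL(Q||P) = Σ Q(x) log₂(Q(x)/P(x))

Computing term by term:
  Q(1)·log₂(Q(1)/P(1)) = 0.3282·log₂(0.3282/0.0588) = 0.81416
  Q(2)·log₂(Q(2)/P(2)) = 0.193·log₂(0.193/0.42) = -0.21651
  Q(3)·log₂(Q(3)/P(3)) = 0.0588·log₂(0.0588/0.3282) = -0.14586
  Q(4)·log₂(Q(4)/P(4)) = 0.42·log₂(0.42/0.193) = 0.47115

D_KL(Q||P) = 0.81416 - 0.21651 - 0.14586 + 0.47115 = 0.92294 ≈ 0.9229 bits

These ARE equal here. Q is P with outcomes relabeled (Q(1) = P(3), Q(2) = P(4), Q(3) = P(1), Q(4) = P(2)) by a relabeling that is its own inverse, so the two sums contain exactly the same terms in a different order. This is a special case — KL divergence is not symmetric in general: D_KL(P||Q) ≠ D_KL(Q||P) for most P, Q.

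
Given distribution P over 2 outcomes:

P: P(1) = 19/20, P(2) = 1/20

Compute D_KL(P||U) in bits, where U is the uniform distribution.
0.7136 bits

U(i) = 1/2 for all i

D_KL(P||U) = Σ P(x) log₂(P(x) / (1/2))
           = Σ P(x) log₂(P(x)) + log₂(2)
           = log₂(2) - H(P)

H(P) = -Σ P(x) log₂(P(x)):
  -P(1)·log₂(P(1)) = -(19/20)·log₂(19/20) = 0.07030
  -P(2)·log₂(P(2)) = -(1/20)·log₂(1/20) = 0.21610
H(P) = 0.07030 + 0.21610 = 0.28640 bits

log₂(2) = 1.00000 bits

D_KL(P||U) = 1.00000 - 0.28640 = 0.71360 ≈ 0.7136 bits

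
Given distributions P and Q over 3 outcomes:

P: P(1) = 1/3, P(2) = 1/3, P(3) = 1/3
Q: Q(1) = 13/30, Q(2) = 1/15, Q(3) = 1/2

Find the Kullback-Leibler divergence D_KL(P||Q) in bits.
0.4528 bits

D_KL(P||Q) = Σ P(x) log₂(P(x)/Q(x))

Computing term by term:
  P(1)·log₂(P(1)/Q(1)) = (1/3)·log₂((1/3)/(13/30)) = -0.12617
  P(2)·log₂(P(2)/Q(2)) = (1/3)·log₂((1/3)/(1/15)) = 0.77398
  P(3)·log₂(P(3)/Q(3)) = (1/3)·log₂((1/3)/(1/2)) = -0.19499

D_KL(P||Q) = -0.12617 + 0.77398 - 0.19499 = 0.45282 ≈ 0.4528 bits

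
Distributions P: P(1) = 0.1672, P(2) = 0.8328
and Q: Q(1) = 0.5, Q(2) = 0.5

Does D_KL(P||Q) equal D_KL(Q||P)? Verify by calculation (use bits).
D_KL(P||Q) = 0.3487 bits, D_KL(Q||P) = 0.4222 bits. No — D_KL(P||Q) ≠ D_KL(Q||P) for this pair.

D_KL(P||Q) = Σ P(x) log₂(P(x)/Q(x))

Computing term by term:
  P(1)·log₂(P(1)/Q(1)) = 0.1672·log₂(0.1672/0.5) = -0.26424
  P(2)·log₂(P(2)/Q(2)) = 0.8328·log₂(0.8328/0.5) = 0.61298

D_KL(P||Q) = -0.26424 + 0.61298 = 0.34874 ≈ 0.3487 bits

D_KL(Q||P) = Σ Q(x) log₂(Q(x)/P(x))

Computing term by term:
  Q(1)·log₂(Q(1)/P(1)) = 0.5·log₂(0.5/0.1672) = 0.79018
  Q(2)·log₂(Q(2)/P(2)) = 0.5·log₂(0.5/0.8328) = -0.36802

D_KL(Q||P) = 0.79018 - 0.36802 = 0.42216 ≈ 0.4222 bits

These are NOT equal (difference: 0.0735 bits). KL divergence is asymmetric: D_KL(P||Q) ≠ D_KL(Q||P) in general.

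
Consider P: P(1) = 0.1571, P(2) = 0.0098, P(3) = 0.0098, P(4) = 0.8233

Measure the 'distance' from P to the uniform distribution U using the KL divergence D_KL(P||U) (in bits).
1.2188 bits

U(i) = 1/4 for all i

D_KL(P||U) = Σ P(x) log₂(P(x) / (1/4))
           = Σ P(x) log₂(P(x)) + log₂(4)
           = log₂(4) - H(P)

H(P) = -Σ P(x) log₂(P(x)):
  -P(1)·log₂(P(1)) = -(0.1571)·log₂(0.1571) = 0.41950
  -P(2)·log₂(P(2)) = -(0.0098)·log₂(0.0098) = 0.06540
  -P(3)·log₂(P(3)) = -(0.0098)·log₂(0.0098) = 0.06540
  -P(4)·log₂(P(4)) = -(0.8233)·log₂(0.8233) = 0.23094
H(P) = 0.41950 + 0.06540 + 0.06540 + 0.23094 = 0.78124 bits

log₂(4) = 2.00000 bits

D_KL(P||U) = 2.00000 - 0.78124 = 1.21876 ≈ 1.2188 bits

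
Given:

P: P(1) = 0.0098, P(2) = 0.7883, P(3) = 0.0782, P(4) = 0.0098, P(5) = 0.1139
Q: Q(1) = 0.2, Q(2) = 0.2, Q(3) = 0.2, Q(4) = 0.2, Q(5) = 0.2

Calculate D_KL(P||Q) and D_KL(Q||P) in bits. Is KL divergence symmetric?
D_KL(P||Q) = 1.2761 bits, D_KL(Q||P) = 1.7781 bits. No, KL divergence is not symmetric.

D_KL(P||Q) = Σ P(x) log₂(P(x)/Q(x))

Computing term by term:
  P(1)·log₂(P(1)/Q(1)) = 0.0098·log₂(0.0098/0.2) = -0.04264
  P(2)·log₂(P(2)/Q(2)) = 0.7883·log₂(0.7883/0.2) = 1.55984
  P(3)·log₂(P(3)/Q(3)) = 0.0782·log₂(0.0782/0.2) = -0.10594
  P(4)·log₂(P(4)/Q(4)) = 0.0098·log₂(0.0098/0.2) = -0.04264
  P(5)·log₂(P(5)/Q(5)) = 0.1139·log₂(0.1139/0.2) = -0.09251

D_KL(P||Q) = -0.04264 + 1.55984 - 0.10594 - 0.04264 - 0.09251 = 1.27611 ≈ 1.2761 bits

D_KL(Q||P) = Σ Q(x) log₂(Q(x)/P(x))

Computing term by term:
  Q(1)·log₂(Q(1)/P(1)) = 0.2·log₂(0.2/0.0098) = 0.87021
  Q(2)·log₂(Q(2)/P(2)) = 0.2·log₂(0.2/0.7883) = -0.39575
  Q(3)·log₂(Q(3)/P(3)) = 0.2·log₂(0.2/0.0782) = 0.27095
  Q(4)·log₂(Q(4)/P(4)) = 0.2·log₂(0.2/0.0098) = 0.87021
  Q(5)·log₂(Q(5)/P(5)) = 0.2·log₂(0.2/0.1139) = 0.16245

D_KL(Q||P) = 0.87021 - 0.39575 + 0.27095 + 0.87021 + 0.16245 = 1.77807 ≈ 1.7781 bits

These are NOT equal (difference: 0.5020 bits). KL divergence is asymmetric: D_KL(P||Q) ≠ D_KL(Q||P) in general.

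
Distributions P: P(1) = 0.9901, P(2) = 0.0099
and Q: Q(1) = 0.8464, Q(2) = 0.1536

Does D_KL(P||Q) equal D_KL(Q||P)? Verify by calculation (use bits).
D_KL(P||Q) = 0.1848 bits, D_KL(Q||P) = 0.4161 bits. No — D_KL(P||Q) ≠ D_KL(Q||P) for this pair.

D_KL(P||Q) = Σ P(x) log₂(P(x)/Q(x))

Computing term by term:
  P(1)·log₂(P(1)/Q(1)) = 0.9901·log₂(0.9901/0.8464) = 0.22399
  P(2)·log₂(P(2)/Q(2)) = 0.0099·log₂(0.0099/0.1536) = -0.03916

D_KL(P||Q) = 0.22399 - 0.03916 = 0.18483 ≈ 0.1848 bits

D_KL(Q||P) = Σ Q(x) log₂(Q(x)/P(x))

Computing term by term:
  Q(1)·log₂(Q(1)/P(1)) = 0.8464·log₂(0.8464/0.9901) = -0.19148
  Q(2)·log₂(Q(2)/P(2)) = 0.1536·log₂(0.1536/0.0099) = 0.60758

D_KL(Q||P) = -0.19148 + 0.60758 = 0.41610 ≈ 0.4161 bits

These are NOT equal (difference: 0.2313 bits). KL divergence is asymmetric: D_KL(P||Q) ≠ D_KL(Q||P) in general.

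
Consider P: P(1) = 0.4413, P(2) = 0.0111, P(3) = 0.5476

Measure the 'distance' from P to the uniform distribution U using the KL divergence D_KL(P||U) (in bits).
0.5163 bits

U(i) = 1/3 for all i

D_KL(P||U) = Σ P(x) log₂(P(x) / (1/3))
           = Σ P(x) log₂(P(x)) + log₂(3)
           = log₂(3) - H(P)

H(P) = -Σ P(x) log₂(P(x)):
  -P(1)·log₂(P(1)) = -(0.4413)·log₂(0.4413) = 0.52081
  -P(2)·log₂(P(2)) = -(0.0111)·log₂(0.0111) = 0.07208
  -P(3)·log₂(P(3)) = -(0.5476)·log₂(0.5476) = 0.47576
H(P) = 0.52081 + 0.07208 + 0.47576 = 1.06865 bits

log₂(3) = 1.58496 bits

D_KL(P||U) = 1.58496 - 1.06865 = 0.51631 ≈ 0.5163 bits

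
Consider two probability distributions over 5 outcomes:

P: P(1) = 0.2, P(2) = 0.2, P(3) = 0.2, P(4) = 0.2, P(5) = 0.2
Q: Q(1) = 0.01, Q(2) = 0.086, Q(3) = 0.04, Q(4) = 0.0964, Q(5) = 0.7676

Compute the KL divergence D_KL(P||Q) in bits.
1.3948 bits

D_KL(P||Q) = Σ P(x) log₂(P(x)/Q(x))

Computing term by term:
  P(1)·log₂(P(1)/Q(1)) = 0.2·log₂(0.2/0.01) = 0.86439
  P(2)·log₂(P(2)/Q(2)) = 0.2·log₂(0.2/0.086) = 0.24352
  P(3)·log₂(P(3)/Q(3)) = 0.2·log₂(0.2/0.04) = 0.46439
  P(4)·log₂(P(4)/Q(4)) = 0.2·log₂(0.2/0.0964) = 0.21058
  P(5)·log₂(P(5)/Q(5)) = 0.2·log₂(0.2/0.7676) = -0.38807

D_KL(P||Q) = 0.86439 + 0.24352 + 0.46439 + 0.21058 - 0.38807 = 1.39481 ≈ 1.3948 bits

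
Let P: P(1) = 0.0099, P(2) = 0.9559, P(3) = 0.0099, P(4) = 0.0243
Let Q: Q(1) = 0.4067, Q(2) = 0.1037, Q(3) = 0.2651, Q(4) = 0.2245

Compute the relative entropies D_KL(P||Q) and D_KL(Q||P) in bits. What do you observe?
D_KL(P||Q) = 2.8852 bits, D_KL(Q||P) = 3.8253 bits. The two directions give different values (D_KL(Q||P) exceeds D_KL(P||Q) by 0.9401 bits): KL divergence is asymmetric.

D_KL(P||Q) = Σ P(x) log₂(P(x)/Q(x))

Computing term by term:
  P(1)·log₂(P(1)/Q(1)) = 0.0099·log₂(0.0099/0.4067) = -0.05307
  P(2)·log₂(P(2)/Q(2)) = 0.9559·log₂(0.9559/0.1037) = 3.06313
  P(3)·log₂(P(3)/Q(3)) = 0.0099·log₂(0.0099/0.2651) = -0.04696
  P(4)·log₂(P(4)/Q(4)) = 0.0243·log₂(0.0243/0.2245) = -0.07795

D_KL(P||Q) = -0.05307 + 3.06313 - 0.04696 - 0.07795 = 2.88515 ≈ 2.8852 bits

D_KL(Q||P) = Σ Q(x) log₂(Q(x)/P(x))

Computing term by term:
  Q(1)·log₂(Q(1)/P(1)) = 0.4067·log₂(0.4067/0.0099) = 2.18007
  Q(2)·log₂(Q(2)/P(2)) = 0.1037·log₂(0.1037/0.9559) = -0.33230
  Q(3)·log₂(Q(3)/P(3)) = 0.2651·log₂(0.2651/0.0099) = 1.25736
  Q(4)·log₂(Q(4)/P(4)) = 0.2245·log₂(0.2245/0.0243) = 0.72013

D_KL(Q||P) = 2.18007 - 0.33230 + 1.25736 + 0.72013 = 3.82526 ≈ 3.8253 bits

These are NOT equal (difference: 0.9401 bits). KL divergence is asymmetric: D_KL(P||Q) ≠ D_KL(Q||P) in general.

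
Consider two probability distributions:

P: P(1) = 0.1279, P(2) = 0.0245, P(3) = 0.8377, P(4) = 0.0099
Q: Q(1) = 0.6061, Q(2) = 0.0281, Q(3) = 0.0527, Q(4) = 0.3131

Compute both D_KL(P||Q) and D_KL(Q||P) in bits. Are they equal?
D_KL(P||Q) = 3.0016 bits, D_KL(Q||P) = 2.7159 bits. No, they are not equal.

D_KL(P||Q) = Σ P(x) log₂(P(x)/Q(x))

Computing term by term:
  P(1)·log₂(P(1)/Q(1)) = 0.1279·log₂(0.1279/0.6061) = -0.28708
  P(2)·log₂(P(2)/Q(2)) = 0.0245·log₂(0.0245/0.0281) = -0.00485
  P(3)·log₂(P(3)/Q(3)) = 0.8377·log₂(0.8377/0.0527) = 3.34289
  P(4)·log₂(P(4)/Q(4)) = 0.0099·log₂(0.0099/0.3131) = -0.04933

D_KL(P||Q) = -0.28708 - 0.00485 + 3.34289 - 0.04933 = 3.00163 ≈ 3.0016 bits

D_KL(Q||P) = Σ Q(x) log₂(Q(x)/P(x))

Computing term by term:
  Q(1)·log₂(Q(1)/P(1)) = 0.6061·log₂(0.6061/0.1279) = 1.36042
  Q(2)·log₂(Q(2)/P(2)) = 0.0281·log₂(0.0281/0.0245) = 0.00556
  Q(3)·log₂(Q(3)/P(3)) = 0.0527·log₂(0.0527/0.8377) = -0.21030
  Q(4)·log₂(Q(4)/P(4)) = 0.3131·log₂(0.3131/0.0099) = 1.56019

D_KL(Q||P) = 1.36042 + 0.00556 - 0.21030 + 1.56019 = 2.71587 ≈ 2.7159 bits

These are NOT equal (difference: 0.2857 bits). KL divergence is asymmetric: D_KL(P||Q) ≠ D_KL(Q||P) in general.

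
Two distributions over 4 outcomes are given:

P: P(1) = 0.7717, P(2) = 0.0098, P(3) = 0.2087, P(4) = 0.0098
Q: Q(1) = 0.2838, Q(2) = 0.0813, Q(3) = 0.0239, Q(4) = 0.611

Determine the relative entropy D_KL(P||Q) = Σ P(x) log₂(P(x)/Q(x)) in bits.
1.6778 bits

D_KL(P||Q) = Σ P(x) log₂(P(x)/Q(x))

Computing term by term:
  P(1)·log₂(P(1)/Q(1)) = 0.7717·log₂(0.7717/0.2838) = 1.11369
  P(2)·log₂(P(2)/Q(2)) = 0.0098·log₂(0.0098/0.0813) = -0.02991
  P(3)·log₂(P(3)/Q(3)) = 0.2087·log₂(0.2087/0.0239) = 0.65247
  P(4)·log₂(P(4)/Q(4)) = 0.0098·log₂(0.0098/0.611) = -0.05843

D_KL(P||Q) = 1.11369 - 0.02991 + 0.65247 - 0.05843 = 1.67782 ≈ 1.6778 bits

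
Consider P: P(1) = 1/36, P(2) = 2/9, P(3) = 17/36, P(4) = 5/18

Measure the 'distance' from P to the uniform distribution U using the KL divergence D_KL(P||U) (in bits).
0.3497 bits

U(i) = 1/4 for all i

D_KL(P||U) = Σ P(x) log₂(P(x) / (1/4))
           = Σ P(x) log₂(P(x)) + log₂(4)
           = log₂(4) - H(P)

H(P) = -Σ P(x) log₂(P(x)):
  -P(1)·log₂(P(1)) = -(1/36)·log₂(1/36) = 0.14361
  -P(2)·log₂(P(2)) = -(2/9)·log₂(2/9) = 0.48221
  -P(3)·log₂(P(3)) = -(17/36)·log₂(17/36) = 0.51116
  -P(4)·log₂(P(4)) = -(5/18)·log₂(5/18) = 0.51333
H(P) = 0.14361 + 0.48221 + 0.51116 + 0.51333 = 1.65031 bits

log₂(4) = 2.00000 bits

D_KL(P||U) = 2.00000 - 1.65031 = 0.34969 ≈ 0.3497 bits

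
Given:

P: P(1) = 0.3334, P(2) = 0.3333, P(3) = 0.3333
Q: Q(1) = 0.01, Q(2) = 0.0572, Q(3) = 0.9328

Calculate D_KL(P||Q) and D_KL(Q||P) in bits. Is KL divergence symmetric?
D_KL(P||Q) = 2.0394 bits, D_KL(Q||P) = 1.1889 bits. No, KL divergence is not symmetric.

D_KL(P||Q) = Σ P(x) log₂(P(x)/Q(x))

Computing term by term:
  P(1)·log₂(P(1)/Q(1)) = 0.3334·log₂(0.3334/0.01) = 1.68673
  P(2)·log₂(P(2)/Q(2)) = 0.3333·log₂(0.3333/0.0572) = 0.84749
  P(3)·log₂(P(3)/Q(3)) = 0.3333·log₂(0.3333/0.9328) = -0.49487

D_KL(P||Q) = 1.68673 + 0.84749 - 0.49487 = 2.03935 ≈ 2.0394 bits

D_KL(Q||P) = Σ Q(x) log₂(Q(x)/P(x))

Computing term by term:
  Q(1)·log₂(Q(1)/P(1)) = 0.01·log₂(0.01/0.3334) = -0.05059
  Q(2)·log₂(Q(2)/P(2)) = 0.0572·log₂(0.0572/0.3333) = -0.14544
  Q(3)·log₂(Q(3)/P(3)) = 0.9328·log₂(0.9328/0.3333) = 1.38497

D_KL(Q||P) = -0.05059 - 0.14544 + 1.38497 = 1.18894 ≈ 1.1889 bits

These are NOT equal (difference: 0.8505 bits). KL divergence is asymmetric: D_KL(P||Q) ≠ D_KL(Q||P) in general.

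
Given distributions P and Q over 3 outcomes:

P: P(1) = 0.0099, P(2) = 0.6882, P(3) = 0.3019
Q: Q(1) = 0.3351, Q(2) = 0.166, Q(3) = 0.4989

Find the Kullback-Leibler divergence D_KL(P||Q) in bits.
1.1429 bits

D_KL(P||Q) = Σ P(x) log₂(P(x)/Q(x))

Computing term by term:
  P(1)·log₂(P(1)/Q(1)) = 0.0099·log₂(0.0099/0.3351) = -0.05030
  P(2)·log₂(P(2)/Q(2)) = 0.6882·log₂(0.6882/0.166) = 1.41194
  P(3)·log₂(P(3)/Q(3)) = 0.3019·log₂(0.3019/0.4989) = -0.21878

D_KL(P||Q) = -0.05030 + 1.41194 - 0.21878 = 1.14286 ≈ 1.1429 bits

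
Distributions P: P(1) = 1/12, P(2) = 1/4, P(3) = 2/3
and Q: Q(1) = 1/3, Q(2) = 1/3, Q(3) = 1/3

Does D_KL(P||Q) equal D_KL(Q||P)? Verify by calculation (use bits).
D_KL(P||Q) = 0.3962 bits, D_KL(Q||P) = 0.4717 bits. No — D_KL(P||Q) ≠ D_KL(Q||P) for this pair.

D_KL(P||Q) = Σ P(x) log₂(P(x)/Q(x))

Computing term by term:
  P(1)·log₂(P(1)/Q(1)) = (1/12)·log₂((1/12)/(1/3)) = -0.16667
  P(2)·log₂(P(2)/Q(2)) = (1/4)·log₂((1/4)/(1/3)) = -0.10376
  P(3)·log₂(P(3)/Q(3)) = (2/3)·log₂((2/3)/(1/3)) = 0.66667

D_KL(P||Q) = -0.16667 - 0.10376 + 0.66667 = 0.39624 ≈ 0.3962 bits

D_KL(Q||P) = Σ Q(x) log₂(Q(x)/P(x))

Computing term by term:
  Q(1)·log₂(Q(1)/P(1)) = (1/3)·log₂((1/3)/(1/12)) = 0.66667
  Q(2)·log₂(Q(2)/P(2)) = (1/3)·log₂((1/3)/(1/4)) = 0.13835
  Q(3)·log₂(Q(3)/P(3)) = (1/3)·log₂((1/3)/(2/3)) = -0.33333

D_KL(Q||P) = 0.66667 + 0.13835 - 0.33333 = 0.47169 ≈ 0.4717 bits

These are NOT equal (difference: 0.0755 bits). KL divergence is asymmetric: D_KL(P||Q) ≠ D_KL(Q||P) in general.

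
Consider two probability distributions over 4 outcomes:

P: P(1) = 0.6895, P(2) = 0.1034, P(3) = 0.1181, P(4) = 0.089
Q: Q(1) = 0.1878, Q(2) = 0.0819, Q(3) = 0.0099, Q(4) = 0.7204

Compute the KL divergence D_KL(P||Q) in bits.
1.4824 bits

D_KL(P||Q) = Σ P(x) log₂(P(x)/Q(x))

Computing term by term:
  P(1)·log₂(P(1)/Q(1)) = 0.6895·log₂(0.6895/0.1878) = 1.29375
  P(2)·log₂(P(2)/Q(2)) = 0.1034·log₂(0.1034/0.0819) = 0.03477
  P(3)·log₂(P(3)/Q(3)) = 0.1181·log₂(0.1181/0.0099) = 0.42238
  P(4)·log₂(P(4)/Q(4)) = 0.089·log₂(0.089/0.7204) = -0.26851

D_KL(P||Q) = 1.29375 + 0.03477 + 0.42238 - 0.26851 = 1.48239 ≈ 1.4824 bits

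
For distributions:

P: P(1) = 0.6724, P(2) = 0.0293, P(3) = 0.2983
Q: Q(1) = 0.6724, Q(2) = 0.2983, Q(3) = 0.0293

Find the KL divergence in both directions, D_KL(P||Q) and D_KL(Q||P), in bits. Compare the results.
D_KL(P||Q) = 0.9006 bits, D_KL(Q||P) = 0.9006 bits. The two directions give exactly the same value for this pair.

D_KL(P||Q) = Σ P(x) log₂(P(x)/Q(x))

Computing term by term:
  P(1)·log₂(P(1)/Q(1)) = 0.6724·log₂(0.6724/0.6724) = 0.00000
  P(2)·log₂(P(2)/Q(2)) = 0.0293·log₂(0.0293/0.2983) = -0.09809
  P(3)·log₂(P(3)/Q(3)) = 0.2983·log₂(0.2983/0.0293) = 0.99865

D_KL(P||Q) = 0.00000 - 0.09809 + 0.99865 = 0.90056 ≈ 0.9006 bits

D_KL(Q||P) = Σ Q(x) log₂(Q(x)/P(x))

Computing term by term:
  Q(1)·log₂(Q(1)/P(1)) = 0.6724·log₂(0.6724/0.6724) = 0.00000
  Q(2)·log₂(Q(2)/P(2)) = 0.2983·log₂(0.2983/0.0293) = 0.99865
  Q(3)·log₂(Q(3)/P(3)) = 0.0293·log₂(0.0293/0.2983) = -0.09809

D_KL(Q||P) = 0.00000 + 0.99865 - 0.09809 = 0.90056 ≈ 0.9006 bits

These ARE equal here. Q is P with outcomes relabeled (Q(2) = P(3), Q(3) = P(2)) by a relabeling that is its own inverse, so the two sums contain exactly the same terms in a different order. This is a special case — KL divergence is not symmetric in general: D_KL(P||Q) ≠ D_KL(Q||P) for most P, Q.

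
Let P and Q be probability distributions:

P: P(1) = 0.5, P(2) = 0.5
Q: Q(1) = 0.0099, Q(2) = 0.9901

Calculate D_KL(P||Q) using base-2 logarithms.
2.3364 bits

D_KL(P||Q) = Σ P(x) log₂(P(x)/Q(x))

Computing term by term:
  P(1)·log₂(P(1)/Q(1)) = 0.5·log₂(0.5/0.0099) = 2.82918
  P(2)·log₂(P(2)/Q(2)) = 0.5·log₂(0.5/0.9901) = -0.49282

D_KL(P||Q) = 2.82918 - 0.49282 = 2.33636 ≈ 2.3364 bits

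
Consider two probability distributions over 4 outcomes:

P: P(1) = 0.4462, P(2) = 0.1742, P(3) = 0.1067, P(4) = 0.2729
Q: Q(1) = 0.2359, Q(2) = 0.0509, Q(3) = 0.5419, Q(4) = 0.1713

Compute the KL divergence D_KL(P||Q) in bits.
0.6527 bits

D_KL(P||Q) = Σ P(x) log₂(P(x)/Q(x))

Computing term by term:
  P(1)·log₂(P(1)/Q(1)) = 0.4462·log₂(0.4462/0.2359) = 0.41029
  P(2)·log₂(P(2)/Q(2)) = 0.1742·log₂(0.1742/0.0509) = 0.30921
  P(3)·log₂(P(3)/Q(3)) = 0.1067·log₂(0.1067/0.5419) = -0.25015
  P(4)·log₂(P(4)/Q(4)) = 0.2729·log₂(0.2729/0.1713) = 0.18335

D_KL(P||Q) = 0.41029 + 0.30921 - 0.25015 + 0.18335 = 0.65270 ≈ 0.6527 bits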